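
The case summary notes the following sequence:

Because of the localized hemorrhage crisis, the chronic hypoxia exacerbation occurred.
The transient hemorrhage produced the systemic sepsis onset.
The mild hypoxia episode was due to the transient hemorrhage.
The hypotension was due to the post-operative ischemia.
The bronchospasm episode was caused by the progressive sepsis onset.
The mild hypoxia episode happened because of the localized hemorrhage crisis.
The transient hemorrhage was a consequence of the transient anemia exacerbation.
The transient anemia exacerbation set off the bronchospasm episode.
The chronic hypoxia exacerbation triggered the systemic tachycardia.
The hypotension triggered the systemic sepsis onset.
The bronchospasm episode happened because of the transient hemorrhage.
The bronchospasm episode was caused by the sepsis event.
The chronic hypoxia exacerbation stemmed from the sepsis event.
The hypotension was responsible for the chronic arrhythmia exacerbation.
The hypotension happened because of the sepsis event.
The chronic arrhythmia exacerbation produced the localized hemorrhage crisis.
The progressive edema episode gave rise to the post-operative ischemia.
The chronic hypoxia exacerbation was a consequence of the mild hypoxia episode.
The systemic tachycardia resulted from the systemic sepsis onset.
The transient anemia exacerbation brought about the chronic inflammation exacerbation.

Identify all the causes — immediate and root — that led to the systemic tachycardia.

the chronic arrhythmia exacerbation, the chronic hypoxia exacerbation, the hypotension, the localized hemorrhage crisis, the mild hypoxia episode, the post-operative ischemia, the progressive edema episode, the sepsis event, the systemic sepsis onset, the transient anemia exacerbation, the transient hemorrhage

Immediate causes of the systemic tachycardia: the systemic sepsis onset, the chronic hypoxia exacerbation.
Further upstream: the transient anemia exacerbation, the sepsis event, the progressive edema episode, the post-operative ischemia, the hypotension, the transient hemorrhage, the chronic arrhythmia exacerbation, the localized hemorrhage crisis, the mild hypoxia episode.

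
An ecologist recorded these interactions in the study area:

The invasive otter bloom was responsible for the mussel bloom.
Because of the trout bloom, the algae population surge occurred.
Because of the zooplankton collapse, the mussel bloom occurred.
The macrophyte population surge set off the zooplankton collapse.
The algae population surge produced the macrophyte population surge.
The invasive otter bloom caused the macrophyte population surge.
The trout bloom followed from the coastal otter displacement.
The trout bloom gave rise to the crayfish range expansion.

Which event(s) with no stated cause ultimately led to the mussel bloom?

the coastal otter displacement, the invasive otter bloom

Tracing upstream from the mussel bloom: the mussel bloom ← the zooplankton collapse ← the macrophyte population surge ← the algae population surge ← the trout bloom ← the coastal otter displacement.
A separate upstream branch: the mussel bloom ← the invasive otter bloom.
Each of those chain origins has no stated cause.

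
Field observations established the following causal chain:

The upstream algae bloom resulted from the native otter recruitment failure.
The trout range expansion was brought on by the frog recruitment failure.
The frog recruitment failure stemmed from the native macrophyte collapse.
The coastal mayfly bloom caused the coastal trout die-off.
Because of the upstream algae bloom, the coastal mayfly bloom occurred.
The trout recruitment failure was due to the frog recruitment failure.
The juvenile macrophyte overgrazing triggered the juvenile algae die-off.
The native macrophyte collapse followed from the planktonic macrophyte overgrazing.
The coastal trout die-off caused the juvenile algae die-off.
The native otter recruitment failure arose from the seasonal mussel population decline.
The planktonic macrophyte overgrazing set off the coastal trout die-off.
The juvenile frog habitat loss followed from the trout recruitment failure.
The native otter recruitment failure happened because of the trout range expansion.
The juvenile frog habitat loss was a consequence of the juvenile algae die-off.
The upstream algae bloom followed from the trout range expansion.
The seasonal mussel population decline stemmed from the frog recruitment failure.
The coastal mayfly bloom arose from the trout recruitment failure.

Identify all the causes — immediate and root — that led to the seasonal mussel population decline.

Immediate cause of the seasonal mussel population decline: the frog recruitment failure.
Further upstream: the planktonic macrophyte overgrazing, the native macrophyte collapse.

the frog recruitment failure, the native macrophyte collapse, the planktonic macrophyte overgrazing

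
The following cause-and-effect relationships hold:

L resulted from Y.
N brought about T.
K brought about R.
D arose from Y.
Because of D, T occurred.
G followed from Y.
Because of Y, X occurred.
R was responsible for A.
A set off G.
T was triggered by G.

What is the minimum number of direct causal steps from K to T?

4

Shortest chain: K → R → A → G → T.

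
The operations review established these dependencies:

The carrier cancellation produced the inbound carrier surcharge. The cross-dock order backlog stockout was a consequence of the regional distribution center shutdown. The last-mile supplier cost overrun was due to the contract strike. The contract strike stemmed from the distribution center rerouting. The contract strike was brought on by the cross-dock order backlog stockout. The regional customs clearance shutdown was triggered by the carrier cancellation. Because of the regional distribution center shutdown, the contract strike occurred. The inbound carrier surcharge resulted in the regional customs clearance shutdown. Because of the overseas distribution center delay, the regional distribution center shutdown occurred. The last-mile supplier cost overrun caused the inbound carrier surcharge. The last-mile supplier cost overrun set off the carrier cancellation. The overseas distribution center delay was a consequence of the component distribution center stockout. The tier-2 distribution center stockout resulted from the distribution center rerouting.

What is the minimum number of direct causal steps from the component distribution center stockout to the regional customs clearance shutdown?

Shortest chain: the component distribution center stockout → the overseas distribution center delay → the regional distribution center shutdown → the contract strike → the last-mile supplier cost overrun → the carrier cancellation → the regional customs clearance shutdown.

6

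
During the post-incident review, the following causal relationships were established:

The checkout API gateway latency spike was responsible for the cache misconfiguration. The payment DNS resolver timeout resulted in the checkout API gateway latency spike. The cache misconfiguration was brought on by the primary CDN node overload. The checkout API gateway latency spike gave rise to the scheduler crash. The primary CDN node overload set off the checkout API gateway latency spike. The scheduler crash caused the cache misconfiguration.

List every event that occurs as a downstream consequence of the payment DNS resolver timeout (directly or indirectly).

the cache misconfiguration, the checkout API gateway latency spike, the scheduler crash

Direct effects: the checkout API gateway latency spike.
2 steps out: the scheduler crash, the cache misconfiguration.
Not reachable from it: the primary CDN node overload.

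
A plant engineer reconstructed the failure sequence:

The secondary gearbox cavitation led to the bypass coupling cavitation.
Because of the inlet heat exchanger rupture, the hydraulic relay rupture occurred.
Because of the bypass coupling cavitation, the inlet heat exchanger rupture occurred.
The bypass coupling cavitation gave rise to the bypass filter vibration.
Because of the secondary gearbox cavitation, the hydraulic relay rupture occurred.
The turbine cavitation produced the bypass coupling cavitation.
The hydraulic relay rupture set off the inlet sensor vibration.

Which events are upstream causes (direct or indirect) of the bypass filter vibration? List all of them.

the bypass coupling cavitation, the secondary gearbox cavitation, the turbine cavitation

Immediate cause of the bypass filter vibration: the bypass coupling cavitation.
Further upstream: the secondary gearbox cavitation, the turbine cavitation.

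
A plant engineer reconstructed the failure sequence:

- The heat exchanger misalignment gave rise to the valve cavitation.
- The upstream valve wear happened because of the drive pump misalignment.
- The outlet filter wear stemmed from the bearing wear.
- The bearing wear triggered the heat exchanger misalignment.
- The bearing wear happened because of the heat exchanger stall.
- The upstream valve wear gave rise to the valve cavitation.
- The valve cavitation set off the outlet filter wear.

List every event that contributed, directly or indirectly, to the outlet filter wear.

the bearing wear, the drive pump misalignment, the heat exchanger misalignment, the heat exchanger stall, the upstream valve wear, the valve cavitation

Immediate causes of the outlet filter wear: the bearing wear, the valve cavitation.
Further upstream: the drive pump misalignment, the upstream valve wear, the heat exchanger stall, the heat exchanger misalignment.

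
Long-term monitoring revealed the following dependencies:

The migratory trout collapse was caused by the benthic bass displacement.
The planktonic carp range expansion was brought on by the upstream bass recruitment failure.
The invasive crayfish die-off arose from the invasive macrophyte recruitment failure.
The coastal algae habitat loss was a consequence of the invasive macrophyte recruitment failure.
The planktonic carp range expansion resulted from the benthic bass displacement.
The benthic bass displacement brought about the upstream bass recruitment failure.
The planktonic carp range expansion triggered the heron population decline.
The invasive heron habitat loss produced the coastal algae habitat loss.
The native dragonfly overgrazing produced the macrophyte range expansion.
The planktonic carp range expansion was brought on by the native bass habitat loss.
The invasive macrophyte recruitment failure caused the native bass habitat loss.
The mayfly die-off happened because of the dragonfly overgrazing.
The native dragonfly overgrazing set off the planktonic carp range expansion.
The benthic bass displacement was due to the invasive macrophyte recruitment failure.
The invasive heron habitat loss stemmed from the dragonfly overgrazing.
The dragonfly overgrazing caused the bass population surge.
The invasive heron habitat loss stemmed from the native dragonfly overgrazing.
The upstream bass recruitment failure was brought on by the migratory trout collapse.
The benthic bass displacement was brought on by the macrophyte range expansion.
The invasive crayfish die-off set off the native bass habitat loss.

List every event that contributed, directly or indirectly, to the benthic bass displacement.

the invasive macrophyte recruitment failure, the macrophyte range expansion, the native dragonfly overgrazing

Immediate causes of the benthic bass displacement: the invasive macrophyte recruitment failure, the macrophyte range expansion.
Further upstream: the native dragonfly overgrazing.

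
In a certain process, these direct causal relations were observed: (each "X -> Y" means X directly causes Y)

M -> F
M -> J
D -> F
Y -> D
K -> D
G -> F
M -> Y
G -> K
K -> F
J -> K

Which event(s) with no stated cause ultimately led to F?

Tracing upstream from F: F ← M.
A separate upstream branch: F ← G.
Each of those chain origins has no stated cause.

G, M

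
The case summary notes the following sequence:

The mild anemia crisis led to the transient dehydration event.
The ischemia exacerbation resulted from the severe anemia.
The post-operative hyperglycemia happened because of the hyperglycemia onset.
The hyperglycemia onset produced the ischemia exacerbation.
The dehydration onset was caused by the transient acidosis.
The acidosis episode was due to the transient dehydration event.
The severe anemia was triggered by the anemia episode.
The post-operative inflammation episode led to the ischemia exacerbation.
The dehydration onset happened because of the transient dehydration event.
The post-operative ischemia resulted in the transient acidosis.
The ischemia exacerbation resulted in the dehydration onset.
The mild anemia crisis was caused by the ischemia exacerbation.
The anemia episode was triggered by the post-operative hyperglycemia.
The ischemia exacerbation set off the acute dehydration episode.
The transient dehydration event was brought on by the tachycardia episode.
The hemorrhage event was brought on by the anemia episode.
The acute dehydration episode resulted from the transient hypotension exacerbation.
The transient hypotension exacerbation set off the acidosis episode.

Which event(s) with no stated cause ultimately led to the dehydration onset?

Tracing upstream from the dehydration onset: the dehydration onset ← the ischemia exacerbation ← the post-operative inflammation episode.
A separate upstream branch: the dehydration onset ← the transient acidosis ← the post-operative ischemia.
A separate upstream branch: the dehydration onset ← the ischemia exacerbation ← the hyperglycemia onset.
A separate upstream branch: the dehydration onset ← the transient dehydration event ← the tachycardia episode.
Each of those chain origins has no stated cause.

the hyperglycemia onset, the post-operative inflammation episode, the post-operative ischemia, the tachycardia episode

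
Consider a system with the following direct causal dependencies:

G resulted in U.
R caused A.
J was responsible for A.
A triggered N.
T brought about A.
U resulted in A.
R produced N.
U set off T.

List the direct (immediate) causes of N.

A, R

Upstream contributors include J, G, U, T, but only A, R feed directly into N.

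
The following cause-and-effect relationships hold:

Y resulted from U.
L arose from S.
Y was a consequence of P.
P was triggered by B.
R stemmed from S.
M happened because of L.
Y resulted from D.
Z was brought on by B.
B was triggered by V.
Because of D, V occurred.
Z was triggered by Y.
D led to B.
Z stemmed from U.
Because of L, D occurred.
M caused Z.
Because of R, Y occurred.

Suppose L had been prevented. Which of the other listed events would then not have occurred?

B, D, M, P, V

Downstream of L: D, V, M, B, P, Y, Z.
Of those, still caused via another path: Y, Z.
The remainder have no surviving cause.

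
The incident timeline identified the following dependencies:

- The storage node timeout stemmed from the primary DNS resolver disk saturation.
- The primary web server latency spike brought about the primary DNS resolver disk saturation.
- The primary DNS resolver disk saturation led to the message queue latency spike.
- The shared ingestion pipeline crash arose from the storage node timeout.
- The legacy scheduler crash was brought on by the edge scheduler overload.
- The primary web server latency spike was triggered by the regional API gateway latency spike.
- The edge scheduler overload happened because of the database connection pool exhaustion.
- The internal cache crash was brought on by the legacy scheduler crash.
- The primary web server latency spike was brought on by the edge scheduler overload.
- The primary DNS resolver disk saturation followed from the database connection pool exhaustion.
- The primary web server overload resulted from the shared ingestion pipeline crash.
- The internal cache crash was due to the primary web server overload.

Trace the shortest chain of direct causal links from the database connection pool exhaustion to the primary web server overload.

the database connection pool exhaustion → the primary DNS resolver disk saturation → the storage node timeout → the shared ingestion pipeline crash → the primary web server overload

the database connection pool exhaustion → the primary DNS resolver disk saturation
the primary DNS resolver disk saturation → the storage node timeout
the storage node timeout → the shared ingestion pipeline crash
the shared ingestion pipeline crash → the primary web server overload
Length: 4 steps.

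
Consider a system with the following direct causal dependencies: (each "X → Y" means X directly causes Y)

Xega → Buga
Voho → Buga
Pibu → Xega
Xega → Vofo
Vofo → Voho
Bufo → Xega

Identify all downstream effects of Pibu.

Buga, Vofo, Voho, Xega

Direct effects: Xega.
2 steps out: Vofo, Buga.
3 steps out: Voho.
Not reachable from it: Bufo.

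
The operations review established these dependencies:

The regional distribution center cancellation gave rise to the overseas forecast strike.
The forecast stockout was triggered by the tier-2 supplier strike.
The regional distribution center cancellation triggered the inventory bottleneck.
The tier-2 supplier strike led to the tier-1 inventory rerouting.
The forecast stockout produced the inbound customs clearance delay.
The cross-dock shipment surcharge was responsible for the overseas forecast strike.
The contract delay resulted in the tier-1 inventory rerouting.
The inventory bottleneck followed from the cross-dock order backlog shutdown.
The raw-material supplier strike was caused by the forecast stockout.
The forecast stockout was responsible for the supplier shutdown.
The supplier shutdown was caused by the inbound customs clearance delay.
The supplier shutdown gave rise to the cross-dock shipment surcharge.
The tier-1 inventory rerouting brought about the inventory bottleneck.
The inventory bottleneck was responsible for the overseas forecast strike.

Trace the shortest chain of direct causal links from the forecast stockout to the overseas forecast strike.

the forecast stockout → the supplier shutdown → the cross-dock shipment surcharge → the overseas forecast strike

the forecast stockout → the supplier shutdown
the supplier shutdown → the cross-dock shipment surcharge
the cross-dock shipment surcharge → the overseas forecast strike
Length: 3 steps.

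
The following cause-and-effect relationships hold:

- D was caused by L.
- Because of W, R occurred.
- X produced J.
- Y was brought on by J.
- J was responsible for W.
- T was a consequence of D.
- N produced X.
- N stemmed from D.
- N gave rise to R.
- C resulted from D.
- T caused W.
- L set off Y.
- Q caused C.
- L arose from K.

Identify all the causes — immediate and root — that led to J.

Immediate cause of J: X.
Further upstream: K, L, D, N.

D, K, L, N, X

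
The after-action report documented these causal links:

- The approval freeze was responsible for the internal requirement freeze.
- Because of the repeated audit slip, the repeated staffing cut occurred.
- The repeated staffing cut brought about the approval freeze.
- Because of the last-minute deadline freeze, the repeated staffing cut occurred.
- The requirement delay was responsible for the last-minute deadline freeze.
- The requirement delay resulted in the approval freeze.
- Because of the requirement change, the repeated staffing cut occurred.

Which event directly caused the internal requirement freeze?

the approval freeze

Upstream contributors include the repeated audit slip, the requirement change, the requirement delay, the last-minute deadline freeze, the repeated staffing cut, but only the approval freeze feeds directly into the internal requirement freeze.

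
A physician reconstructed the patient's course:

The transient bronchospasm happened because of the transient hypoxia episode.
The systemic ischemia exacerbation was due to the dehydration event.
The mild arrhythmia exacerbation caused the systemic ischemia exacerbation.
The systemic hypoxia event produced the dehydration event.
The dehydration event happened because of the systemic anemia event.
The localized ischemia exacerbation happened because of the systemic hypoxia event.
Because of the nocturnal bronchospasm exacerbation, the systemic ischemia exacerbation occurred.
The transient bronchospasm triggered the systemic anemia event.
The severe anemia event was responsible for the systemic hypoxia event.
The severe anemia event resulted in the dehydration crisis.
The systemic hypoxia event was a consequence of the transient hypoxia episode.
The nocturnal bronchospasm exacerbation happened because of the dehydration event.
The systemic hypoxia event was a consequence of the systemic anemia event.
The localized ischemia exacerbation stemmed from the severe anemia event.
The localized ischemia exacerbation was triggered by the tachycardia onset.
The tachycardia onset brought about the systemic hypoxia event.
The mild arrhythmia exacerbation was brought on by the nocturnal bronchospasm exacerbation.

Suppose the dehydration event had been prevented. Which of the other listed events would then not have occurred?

the mild arrhythmia exacerbation, the nocturnal bronchospasm exacerbation, the systemic ischemia exacerbation

Downstream of the dehydration event: the nocturnal bronchospasm exacerbation, the mild arrhythmia exacerbation, the systemic ischemia exacerbation.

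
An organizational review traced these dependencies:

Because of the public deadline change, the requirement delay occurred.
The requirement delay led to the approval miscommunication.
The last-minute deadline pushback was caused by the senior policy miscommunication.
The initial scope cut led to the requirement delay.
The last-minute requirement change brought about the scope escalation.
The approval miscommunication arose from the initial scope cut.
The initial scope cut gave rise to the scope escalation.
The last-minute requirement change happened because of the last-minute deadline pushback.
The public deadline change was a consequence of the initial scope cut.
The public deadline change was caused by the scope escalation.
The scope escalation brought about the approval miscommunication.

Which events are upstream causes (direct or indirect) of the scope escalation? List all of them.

the initial scope cut, the last-minute deadline pushback, the last-minute requirement change, the senior policy miscommunication

Immediate causes of the scope escalation: the last-minute requirement change, the initial scope cut.
Further upstream: the senior policy miscommunication, the last-minute deadline pushback.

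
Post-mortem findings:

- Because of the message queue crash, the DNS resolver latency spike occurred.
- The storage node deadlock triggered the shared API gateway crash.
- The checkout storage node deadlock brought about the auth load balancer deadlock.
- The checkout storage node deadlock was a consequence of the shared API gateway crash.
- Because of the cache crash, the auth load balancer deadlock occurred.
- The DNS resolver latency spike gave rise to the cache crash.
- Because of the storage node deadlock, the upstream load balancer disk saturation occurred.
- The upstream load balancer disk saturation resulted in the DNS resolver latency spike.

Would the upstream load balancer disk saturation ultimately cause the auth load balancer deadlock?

There is a causal chain: the upstream load balancer disk saturation → the DNS resolver latency spike → the cache crash → the auth load balancer deadlock.

Yes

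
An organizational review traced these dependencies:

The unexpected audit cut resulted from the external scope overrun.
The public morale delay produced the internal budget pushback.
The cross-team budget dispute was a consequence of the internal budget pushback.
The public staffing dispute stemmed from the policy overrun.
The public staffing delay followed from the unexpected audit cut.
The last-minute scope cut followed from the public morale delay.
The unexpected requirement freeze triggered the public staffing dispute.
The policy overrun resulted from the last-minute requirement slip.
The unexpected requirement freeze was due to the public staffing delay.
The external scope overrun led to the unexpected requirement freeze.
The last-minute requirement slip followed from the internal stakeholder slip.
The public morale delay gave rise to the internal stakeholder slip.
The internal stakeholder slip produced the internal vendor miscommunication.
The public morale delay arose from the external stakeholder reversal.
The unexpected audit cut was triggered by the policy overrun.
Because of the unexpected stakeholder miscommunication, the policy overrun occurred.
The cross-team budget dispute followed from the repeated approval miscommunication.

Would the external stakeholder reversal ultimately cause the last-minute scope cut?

There is a causal chain: the external stakeholder reversal → the public morale delay → the last-minute scope cut.

Yes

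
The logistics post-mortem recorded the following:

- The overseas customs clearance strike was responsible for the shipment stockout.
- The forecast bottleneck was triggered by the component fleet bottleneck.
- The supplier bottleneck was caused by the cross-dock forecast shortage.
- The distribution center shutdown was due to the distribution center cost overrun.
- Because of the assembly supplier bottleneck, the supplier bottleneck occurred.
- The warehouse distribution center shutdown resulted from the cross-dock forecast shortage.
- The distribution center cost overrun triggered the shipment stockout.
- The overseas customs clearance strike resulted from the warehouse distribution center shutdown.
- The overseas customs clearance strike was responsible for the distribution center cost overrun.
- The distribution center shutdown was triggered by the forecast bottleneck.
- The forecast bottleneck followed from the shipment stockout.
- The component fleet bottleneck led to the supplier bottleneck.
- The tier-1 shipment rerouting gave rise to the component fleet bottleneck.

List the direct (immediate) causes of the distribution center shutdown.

the distribution center cost overrun, the forecast bottleneck

Upstream contributors include the cross-dock forecast shortage, the tier-1 shipment rerouting, the warehouse distribution center shutdown, the overseas customs clearance strike, the component fleet bottleneck, the shipment stockout, but only the distribution center cost overrun, the forecast bottleneck feed directly into the distribution center shutdown.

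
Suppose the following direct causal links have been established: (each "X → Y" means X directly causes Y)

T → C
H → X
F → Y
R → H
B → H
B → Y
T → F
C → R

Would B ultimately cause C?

No

B leads to H, Y, X; C is not among them.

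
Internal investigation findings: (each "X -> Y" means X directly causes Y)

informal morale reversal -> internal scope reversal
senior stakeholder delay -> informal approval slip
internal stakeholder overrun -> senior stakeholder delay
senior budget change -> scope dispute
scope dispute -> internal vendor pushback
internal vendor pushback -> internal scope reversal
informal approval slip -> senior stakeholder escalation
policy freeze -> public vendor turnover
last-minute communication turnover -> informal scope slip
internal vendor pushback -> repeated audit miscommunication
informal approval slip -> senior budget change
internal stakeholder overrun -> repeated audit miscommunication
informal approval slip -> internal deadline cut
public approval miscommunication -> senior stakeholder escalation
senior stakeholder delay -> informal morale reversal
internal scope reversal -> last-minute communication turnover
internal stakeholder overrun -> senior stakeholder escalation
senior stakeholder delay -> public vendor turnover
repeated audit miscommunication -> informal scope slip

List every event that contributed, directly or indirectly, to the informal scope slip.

Immediate causes of the informal scope slip: the repeated audit miscommunication, the last-minute communication turnover.
Further upstream: the internal stakeholder overrun, the senior stakeholder delay, the informal approval slip, the senior budget change, the scope dispute, the internal vendor pushback, the informal morale reversal, the internal scope reversal.

the informal approval slip, the informal morale reversal, the internal scope reversal, the internal stakeholder overrun, the internal vendor pushback, the last-minute communication turnover, the repeated audit miscommunication, the scope dispute, the senior budget change, the senior stakeholder delay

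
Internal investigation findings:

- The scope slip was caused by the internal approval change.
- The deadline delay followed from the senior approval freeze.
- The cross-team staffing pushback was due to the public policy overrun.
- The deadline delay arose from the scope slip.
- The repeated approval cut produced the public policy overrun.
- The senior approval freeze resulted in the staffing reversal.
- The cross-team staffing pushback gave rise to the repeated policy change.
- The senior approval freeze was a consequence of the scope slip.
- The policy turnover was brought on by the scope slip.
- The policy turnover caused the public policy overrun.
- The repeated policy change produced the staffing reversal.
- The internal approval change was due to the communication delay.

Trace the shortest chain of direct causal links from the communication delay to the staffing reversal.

the communication delay → the internal approval change
the internal approval change → the scope slip
the scope slip → the senior approval freeze
the senior approval freeze → the staffing reversal
Length: 4 steps.

the communication delay → the internal approval change → the scope slip → the senior approval freeze → the staffing reversal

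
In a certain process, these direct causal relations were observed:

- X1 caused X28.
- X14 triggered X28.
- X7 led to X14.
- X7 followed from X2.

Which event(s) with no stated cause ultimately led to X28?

Tracing upstream from X28: X28 ← X14 ← X7 ← X2.
A separate upstream branch: X28 ← X1.
Each of those chain origins has no stated cause.

X1, X2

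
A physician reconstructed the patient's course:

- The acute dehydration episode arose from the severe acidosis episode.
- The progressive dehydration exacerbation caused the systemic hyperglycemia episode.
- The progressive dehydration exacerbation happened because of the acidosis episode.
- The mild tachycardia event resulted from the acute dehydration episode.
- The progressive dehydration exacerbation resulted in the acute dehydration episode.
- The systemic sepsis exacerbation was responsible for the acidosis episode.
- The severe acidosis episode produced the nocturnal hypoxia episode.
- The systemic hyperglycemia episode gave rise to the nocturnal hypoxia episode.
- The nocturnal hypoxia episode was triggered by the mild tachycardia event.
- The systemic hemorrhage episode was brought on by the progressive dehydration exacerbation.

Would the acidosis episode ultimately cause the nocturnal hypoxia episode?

There is a causal chain: the acidosis episode → the progressive dehydration exacerbation → the systemic hyperglycemia episode → the nocturnal hypoxia episode.

Yes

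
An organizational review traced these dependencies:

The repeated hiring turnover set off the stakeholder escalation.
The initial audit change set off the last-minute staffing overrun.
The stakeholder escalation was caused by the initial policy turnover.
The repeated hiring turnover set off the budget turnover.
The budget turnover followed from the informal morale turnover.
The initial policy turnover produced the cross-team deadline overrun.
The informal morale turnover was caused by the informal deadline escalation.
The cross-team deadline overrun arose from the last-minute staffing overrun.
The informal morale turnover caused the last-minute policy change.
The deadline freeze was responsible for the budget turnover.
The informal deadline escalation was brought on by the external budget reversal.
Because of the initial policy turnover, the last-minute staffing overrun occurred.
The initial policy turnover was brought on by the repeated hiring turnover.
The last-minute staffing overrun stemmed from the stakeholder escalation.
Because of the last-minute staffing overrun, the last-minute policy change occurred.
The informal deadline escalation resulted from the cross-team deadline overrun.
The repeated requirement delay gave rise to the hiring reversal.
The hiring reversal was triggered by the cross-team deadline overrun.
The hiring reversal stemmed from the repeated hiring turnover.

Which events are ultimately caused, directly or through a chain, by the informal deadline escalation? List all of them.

the budget turnover, the informal morale turnover, the last-minute policy change

Direct effects: the informal morale turnover.
2 steps out: the budget turnover, the last-minute policy change.
Not reachable from it: the repeated hiring turnover, the initial policy turnover, the stakeholder escalation, the initial audit change, the repeated requirement delay, the last-minute staffing overrun, the cross-team deadline overrun, the hiring reversal, the deadline freeze, the external budget reversal.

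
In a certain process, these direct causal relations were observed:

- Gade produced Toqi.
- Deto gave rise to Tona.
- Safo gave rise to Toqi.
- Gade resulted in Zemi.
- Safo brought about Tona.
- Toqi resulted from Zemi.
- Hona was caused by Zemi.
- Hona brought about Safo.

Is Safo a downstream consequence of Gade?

There is a causal chain: Gade → Zemi → Hona → Safo.

Yes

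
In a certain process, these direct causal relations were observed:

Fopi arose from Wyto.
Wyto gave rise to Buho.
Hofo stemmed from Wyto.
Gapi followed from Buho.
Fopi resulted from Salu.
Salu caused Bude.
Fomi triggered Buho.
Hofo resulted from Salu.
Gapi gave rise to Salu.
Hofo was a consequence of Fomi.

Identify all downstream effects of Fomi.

Direct effects: Buho, Hofo.
2 steps out: Gapi.
3 steps out: Salu.
4 steps out: Bude, Fopi.
Not reachable from it: Wyto.

Bude, Buho, Fopi, Gapi, Hofo, Salu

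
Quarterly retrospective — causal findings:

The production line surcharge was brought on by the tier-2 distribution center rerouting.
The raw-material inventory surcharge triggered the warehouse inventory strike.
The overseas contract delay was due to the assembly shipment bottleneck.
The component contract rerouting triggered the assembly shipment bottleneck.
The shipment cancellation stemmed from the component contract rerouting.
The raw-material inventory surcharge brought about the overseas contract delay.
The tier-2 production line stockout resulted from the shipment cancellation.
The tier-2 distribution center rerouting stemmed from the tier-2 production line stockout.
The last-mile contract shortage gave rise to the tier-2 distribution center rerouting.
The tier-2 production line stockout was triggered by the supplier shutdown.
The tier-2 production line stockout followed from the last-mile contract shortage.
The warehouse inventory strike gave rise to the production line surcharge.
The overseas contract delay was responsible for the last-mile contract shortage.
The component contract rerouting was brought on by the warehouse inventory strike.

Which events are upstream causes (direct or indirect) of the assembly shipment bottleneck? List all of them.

the component contract rerouting, the raw-material inventory surcharge, the warehouse inventory strike

Immediate cause of the assembly shipment bottleneck: the component contract rerouting.
Further upstream: the raw-material inventory surcharge, the warehouse inventory strike.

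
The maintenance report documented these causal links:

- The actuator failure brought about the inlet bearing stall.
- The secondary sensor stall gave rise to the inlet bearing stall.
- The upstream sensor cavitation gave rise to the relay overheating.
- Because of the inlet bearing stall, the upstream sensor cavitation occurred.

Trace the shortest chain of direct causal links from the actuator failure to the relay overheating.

the actuator failure → the inlet bearing stall → the upstream sensor cavitation → the relay overheating

the actuator failure → the inlet bearing stall
the inlet bearing stall → the upstream sensor cavitation
the upstream sensor cavitation → the relay overheating
Length: 3 steps.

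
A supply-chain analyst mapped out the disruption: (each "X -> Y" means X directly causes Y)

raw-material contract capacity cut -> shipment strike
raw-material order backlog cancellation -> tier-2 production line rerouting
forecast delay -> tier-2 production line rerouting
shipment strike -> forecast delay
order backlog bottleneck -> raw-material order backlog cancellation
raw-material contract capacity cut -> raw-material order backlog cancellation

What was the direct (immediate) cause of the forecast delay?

the shipment strike

Upstream contributors include the raw-material contract capacity cut, but only the shipment strike feeds directly into the forecast delay.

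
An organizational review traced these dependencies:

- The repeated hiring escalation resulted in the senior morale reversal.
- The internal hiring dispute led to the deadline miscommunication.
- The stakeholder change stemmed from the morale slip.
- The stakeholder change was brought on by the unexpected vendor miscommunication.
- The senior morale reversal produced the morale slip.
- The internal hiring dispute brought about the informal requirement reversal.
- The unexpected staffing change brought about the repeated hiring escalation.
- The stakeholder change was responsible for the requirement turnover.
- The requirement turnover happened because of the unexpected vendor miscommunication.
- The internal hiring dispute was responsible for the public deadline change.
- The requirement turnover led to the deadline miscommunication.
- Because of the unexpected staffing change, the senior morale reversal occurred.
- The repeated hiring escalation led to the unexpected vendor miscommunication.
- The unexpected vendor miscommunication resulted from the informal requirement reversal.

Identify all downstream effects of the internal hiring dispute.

Direct effects: the public deadline change, the informal requirement reversal, the deadline miscommunication.
2 steps out: the unexpected vendor miscommunication.
3 steps out: the stakeholder change, the requirement turnover.
Not reachable from it: the unexpected staffing change, the repeated hiring escalation, the senior morale reversal, the morale slip.

the deadline miscommunication, the informal requirement reversal, the public deadline change, the requirement turnover, the stakeholder change, the unexpected vendor miscommunication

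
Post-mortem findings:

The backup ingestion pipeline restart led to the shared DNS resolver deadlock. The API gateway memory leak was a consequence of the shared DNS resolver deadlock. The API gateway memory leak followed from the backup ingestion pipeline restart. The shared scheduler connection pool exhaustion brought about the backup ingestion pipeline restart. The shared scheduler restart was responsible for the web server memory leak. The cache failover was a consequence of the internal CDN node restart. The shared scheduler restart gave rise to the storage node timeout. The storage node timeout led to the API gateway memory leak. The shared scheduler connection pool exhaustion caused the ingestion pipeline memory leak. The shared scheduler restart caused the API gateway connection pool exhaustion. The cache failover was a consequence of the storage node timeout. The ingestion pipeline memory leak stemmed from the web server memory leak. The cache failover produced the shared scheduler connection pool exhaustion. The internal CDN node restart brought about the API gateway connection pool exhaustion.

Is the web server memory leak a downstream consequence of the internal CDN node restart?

No

The internal CDN node restart leads to the API gateway connection pool exhaustion, the cache failover, the shared scheduler connection pool exhaustion, the ingestion pipeline memory leak, the backup ingestion pipeline restart, the shared DNS resolver deadlock, the API gateway memory leak; the web server memory leak is not among them.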